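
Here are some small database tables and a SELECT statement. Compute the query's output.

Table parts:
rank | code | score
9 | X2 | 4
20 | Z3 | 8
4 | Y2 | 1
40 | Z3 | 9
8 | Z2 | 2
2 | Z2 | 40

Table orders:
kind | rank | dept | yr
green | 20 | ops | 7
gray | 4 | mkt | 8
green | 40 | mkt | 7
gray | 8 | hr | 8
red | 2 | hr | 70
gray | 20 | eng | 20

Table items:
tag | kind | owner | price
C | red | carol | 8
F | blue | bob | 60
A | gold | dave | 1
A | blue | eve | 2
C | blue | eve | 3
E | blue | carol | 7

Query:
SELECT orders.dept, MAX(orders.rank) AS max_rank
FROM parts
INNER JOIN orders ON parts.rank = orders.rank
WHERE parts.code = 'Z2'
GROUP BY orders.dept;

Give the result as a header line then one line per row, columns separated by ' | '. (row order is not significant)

== RESULT ==
orders.dept | max_rank
hr | 8

Derivation:
After JOIN orders (6 rows):
parts.rank | parts.code | parts.score | orders.kind | orders.rank | orders.dept | orders.yr
20 | Z3 | 8 | green | 20 | ops | 7
20 | Z3 | 8 | gray | 20 | eng | 20
4 | Y2 | 1 | gray | 4 | mkt | 8
40 | Z3 | 9 | green | 40 | mkt | 7
8 | Z2 | 2 | gray | 8 | hr | 8
2 | Z2 | 40 | red | 2 | hr | 70
After WHERE (2 rows):
parts.rank | parts.code | parts.score | orders.kind | orders.rank | orders.dept | orders.yr
8 | Z2 | 2 | gray | 8 | hr | 8
2 | Z2 | 40 | red | 2 | hr | 70
After GROUP BY (1 rows):
orders.dept | max_rank
hr | 8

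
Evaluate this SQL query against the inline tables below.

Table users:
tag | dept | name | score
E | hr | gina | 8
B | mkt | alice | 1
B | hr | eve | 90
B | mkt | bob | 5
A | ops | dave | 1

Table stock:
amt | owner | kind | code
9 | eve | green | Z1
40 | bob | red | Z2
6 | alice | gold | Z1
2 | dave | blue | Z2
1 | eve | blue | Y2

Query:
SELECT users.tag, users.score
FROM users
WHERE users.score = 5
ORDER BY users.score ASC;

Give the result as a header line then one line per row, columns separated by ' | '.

After WHERE (1 rows):
users.tag | users.dept | users.name | users.score
B | mkt | bob | 5
After SELECT (1 rows):
users.tag | users.score
B | 5
After ORDER BY (1 rows):
users.tag | users.score
B | 5

== RESULT ==
users.tag | users.score
B | 5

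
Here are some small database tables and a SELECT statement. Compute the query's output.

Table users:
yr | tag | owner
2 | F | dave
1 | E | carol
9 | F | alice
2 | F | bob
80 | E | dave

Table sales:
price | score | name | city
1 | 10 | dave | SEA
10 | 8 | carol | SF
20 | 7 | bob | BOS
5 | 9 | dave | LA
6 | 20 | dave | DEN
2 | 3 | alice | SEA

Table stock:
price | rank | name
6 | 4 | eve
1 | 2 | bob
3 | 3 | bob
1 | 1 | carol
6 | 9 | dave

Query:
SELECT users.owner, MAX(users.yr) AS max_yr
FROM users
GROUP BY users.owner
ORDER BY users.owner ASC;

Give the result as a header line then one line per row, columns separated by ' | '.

After GROUP BY (4 rows):
users.owner | max_yr
dave | 80
carol | 1
alice | 9
bob | 2
After ORDER BY (4 rows):
users.owner | max_yr
alice | 9
bob | 2
carol | 1
dave | 80

== RESULT ==
users.owner | max_yr
alice | 9
bob | 2
carol | 1
dave | 80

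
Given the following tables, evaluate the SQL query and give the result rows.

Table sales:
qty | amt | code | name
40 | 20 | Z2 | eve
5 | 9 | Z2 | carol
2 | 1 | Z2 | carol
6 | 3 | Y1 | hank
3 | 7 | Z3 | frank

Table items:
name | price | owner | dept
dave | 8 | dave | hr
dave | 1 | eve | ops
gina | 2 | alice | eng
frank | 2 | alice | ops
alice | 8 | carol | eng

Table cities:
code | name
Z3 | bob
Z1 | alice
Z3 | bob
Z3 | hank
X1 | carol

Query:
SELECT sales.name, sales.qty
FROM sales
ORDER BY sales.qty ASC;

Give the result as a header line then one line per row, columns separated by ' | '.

After SELECT (5 rows):
sales.name | sales.qty
eve | 40
carol | 5
carol | 2
hank | 6
frank | 3
After ORDER BY (5 rows):
sales.name | sales.qty
carol | 2
frank | 3
carol | 5
hank | 6
eve | 40

== RESULT ==
sales.name | sales.qty
carol | 2
frank | 3
carol | 5
hank | 6
eve | 40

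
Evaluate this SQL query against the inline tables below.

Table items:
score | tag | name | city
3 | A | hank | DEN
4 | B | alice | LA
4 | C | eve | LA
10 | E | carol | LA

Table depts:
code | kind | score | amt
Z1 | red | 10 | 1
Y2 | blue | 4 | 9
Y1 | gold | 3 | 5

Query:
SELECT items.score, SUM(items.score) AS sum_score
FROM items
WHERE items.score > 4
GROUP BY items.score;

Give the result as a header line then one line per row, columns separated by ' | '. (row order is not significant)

== RESULT ==
items.score | sum_score
10 | 10

Derivation:
After WHERE (1 rows):
items.score | items.tag | items.name | items.city
10 | E | carol | LA
After GROUP BY (1 rows):
items.score | sum_score
10 | 10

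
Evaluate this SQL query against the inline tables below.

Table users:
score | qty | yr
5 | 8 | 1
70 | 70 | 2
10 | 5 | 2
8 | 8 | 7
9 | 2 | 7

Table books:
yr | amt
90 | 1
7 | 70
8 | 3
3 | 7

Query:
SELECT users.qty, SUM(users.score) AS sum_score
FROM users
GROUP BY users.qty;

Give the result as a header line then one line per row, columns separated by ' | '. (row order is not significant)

== RESULT ==
users.qty | sum_score
8 | 13
70 | 70
5 | 10
2 | 9

Derivation:
After GROUP BY (4 rows):
users.qty | sum_score
8 | 13
70 | 70
5 | 10
2 | 9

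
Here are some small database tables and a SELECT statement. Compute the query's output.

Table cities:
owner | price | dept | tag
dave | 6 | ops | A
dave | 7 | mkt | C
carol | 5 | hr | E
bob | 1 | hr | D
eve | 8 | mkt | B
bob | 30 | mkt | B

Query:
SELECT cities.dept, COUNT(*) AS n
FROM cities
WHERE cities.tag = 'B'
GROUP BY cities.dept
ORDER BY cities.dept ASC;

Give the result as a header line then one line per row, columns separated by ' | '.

After WHERE (2 rows):
cities.owner | cities.price | cities.dept | cities.tag
eve | 8 | mkt | B
bob | 30 | mkt | B
After GROUP BY (1 rows):
cities.dept | n
mkt | 2
After ORDER BY (1 rows):
cities.dept | n
mkt | 2

== RESULT ==
cities.dept | n
mkt | 2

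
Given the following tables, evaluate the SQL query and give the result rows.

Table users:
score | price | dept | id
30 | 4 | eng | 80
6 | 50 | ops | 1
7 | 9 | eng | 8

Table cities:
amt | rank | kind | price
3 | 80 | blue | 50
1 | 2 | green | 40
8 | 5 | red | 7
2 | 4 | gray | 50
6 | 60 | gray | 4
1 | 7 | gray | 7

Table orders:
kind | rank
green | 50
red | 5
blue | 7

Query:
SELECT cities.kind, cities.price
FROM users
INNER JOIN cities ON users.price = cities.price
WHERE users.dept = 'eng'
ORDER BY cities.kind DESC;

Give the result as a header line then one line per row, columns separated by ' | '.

== RESULT ==
cities.kind | cities.price
gray | 4

Derivation:
After JOIN cities (3 rows):
users.score | users.price | users.dept | users.id | cities.amt | cities.rank | cities.kind | cities.price
30 | 4 | eng | 80 | 6 | 60 | gray | 4
6 | 50 | ops | 1 | 3 | 80 | blue | 50
6 | 50 | ops | 1 | 2 | 4 | gray | 50
After WHERE (1 rows):
users.score | users.price | users.dept | users.id | cities.amt | cities.rank | cities.kind | cities.price
30 | 4 | eng | 80 | 6 | 60 | gray | 4
After SELECT (1 rows):
cities.kind | cities.price
gray | 4
After ORDER BY (1 rows):
cities.kind | cities.price
gray | 4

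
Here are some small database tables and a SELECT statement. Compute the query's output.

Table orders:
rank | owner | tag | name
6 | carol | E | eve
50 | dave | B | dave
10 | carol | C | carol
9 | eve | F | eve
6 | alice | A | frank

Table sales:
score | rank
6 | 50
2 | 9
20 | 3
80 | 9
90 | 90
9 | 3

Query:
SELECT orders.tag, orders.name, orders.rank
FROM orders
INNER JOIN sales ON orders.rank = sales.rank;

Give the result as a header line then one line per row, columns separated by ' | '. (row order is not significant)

After JOIN sales (3 rows):
orders.rank | orders.owner | orders.tag | orders.name | sales.score | sales.rank
50 | dave | B | dave | 6 | 50
9 | eve | F | eve | 2 | 9
9 | eve | F | eve | 80 | 9
After SELECT (3 rows):
orders.tag | orders.name | orders.rank
B | dave | 50
F | eve | 9
F | eve | 9

== RESULT ==
orders.tag | orders.name | orders.rank
B | dave | 50
F | eve | 9
F | eve | 9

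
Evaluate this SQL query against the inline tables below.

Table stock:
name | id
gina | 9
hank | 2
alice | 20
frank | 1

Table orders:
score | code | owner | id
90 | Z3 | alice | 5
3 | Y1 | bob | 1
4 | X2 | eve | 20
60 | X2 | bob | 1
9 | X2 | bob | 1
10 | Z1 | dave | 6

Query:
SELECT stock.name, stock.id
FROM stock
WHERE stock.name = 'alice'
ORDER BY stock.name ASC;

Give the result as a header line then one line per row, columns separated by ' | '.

After WHERE (1 rows):
stock.name | stock.id
alice | 20
After SELECT (1 rows):
stock.name | stock.id
alice | 20
After ORDER BY (1 rows):
stock.name | stock.id
alice | 20

== RESULT ==
stock.name | stock.id
alice | 20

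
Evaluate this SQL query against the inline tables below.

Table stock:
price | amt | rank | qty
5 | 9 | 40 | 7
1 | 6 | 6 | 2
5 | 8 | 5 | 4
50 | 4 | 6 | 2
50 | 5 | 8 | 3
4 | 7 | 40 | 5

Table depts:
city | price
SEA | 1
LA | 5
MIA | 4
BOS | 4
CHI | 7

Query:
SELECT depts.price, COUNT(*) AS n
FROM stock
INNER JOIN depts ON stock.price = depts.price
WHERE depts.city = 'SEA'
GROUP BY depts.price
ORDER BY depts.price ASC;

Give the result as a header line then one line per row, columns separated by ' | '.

After JOIN depts (5 rows):
stock.price | stock.amt | stock.rank | stock.qty | depts.city | depts.price
5 | 9 | 40 | 7 | LA | 5
1 | 6 | 6 | 2 | SEA | 1
5 | 8 | 5 | 4 | LA | 5
4 | 7 | 40 | 5 | MIA | 4
4 | 7 | 40 | 5 | BOS | 4
After WHERE (1 rows):
stock.price | stock.amt | stock.rank | stock.qty | depts.city | depts.price
1 | 6 | 6 | 2 | SEA | 1
After GROUP BY (1 rows):
depts.price | n
1 | 1
After ORDER BY (1 rows):
depts.price | n
1 | 1

== RESULT ==
depts.price | n
1 | 1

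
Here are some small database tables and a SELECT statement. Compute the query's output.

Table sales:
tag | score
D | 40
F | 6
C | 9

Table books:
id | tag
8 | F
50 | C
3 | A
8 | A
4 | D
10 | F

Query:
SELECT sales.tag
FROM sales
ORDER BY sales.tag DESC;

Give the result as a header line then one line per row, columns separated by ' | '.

== RESULT ==
sales.tag
F
D
C

Derivation:
After SELECT (3 rows):
sales.tag
D
F
C
After ORDER BY (3 rows):
sales.tag
F
D
C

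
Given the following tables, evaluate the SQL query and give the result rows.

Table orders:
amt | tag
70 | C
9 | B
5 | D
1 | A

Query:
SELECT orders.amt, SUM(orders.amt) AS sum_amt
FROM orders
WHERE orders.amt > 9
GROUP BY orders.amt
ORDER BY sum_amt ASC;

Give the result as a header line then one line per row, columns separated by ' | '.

After WHERE (1 rows):
orders.amt | orders.tag
70 | C
After GROUP BY (1 rows):
orders.amt | sum_amt
70 | 70
After ORDER BY (1 rows):
orders.amt | sum_amt
70 | 70

== RESULT ==
orders.amt | sum_amt
70 | 70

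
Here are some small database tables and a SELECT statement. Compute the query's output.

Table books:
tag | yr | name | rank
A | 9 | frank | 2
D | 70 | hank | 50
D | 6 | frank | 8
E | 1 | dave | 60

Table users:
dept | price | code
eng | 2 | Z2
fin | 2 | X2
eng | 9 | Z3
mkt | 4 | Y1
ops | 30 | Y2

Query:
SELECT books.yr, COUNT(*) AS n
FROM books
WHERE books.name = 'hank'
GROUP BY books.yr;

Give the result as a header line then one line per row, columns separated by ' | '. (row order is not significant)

After WHERE (1 rows):
books.tag | books.yr | books.name | books.rank
D | 70 | hank | 50
After GROUP BY (1 rows):
books.yr | n
70 | 1

== RESULT ==
books.yr | n
70 | 1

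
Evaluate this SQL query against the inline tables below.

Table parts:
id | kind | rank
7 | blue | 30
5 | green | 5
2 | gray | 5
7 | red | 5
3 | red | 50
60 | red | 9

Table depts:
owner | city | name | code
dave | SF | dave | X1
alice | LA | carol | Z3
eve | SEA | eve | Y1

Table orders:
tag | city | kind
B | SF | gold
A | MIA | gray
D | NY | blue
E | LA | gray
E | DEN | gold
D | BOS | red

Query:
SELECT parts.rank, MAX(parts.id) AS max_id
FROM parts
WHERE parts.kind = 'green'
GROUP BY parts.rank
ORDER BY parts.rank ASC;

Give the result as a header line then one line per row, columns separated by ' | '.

== RESULT ==
parts.rank | max_id
5 | 5

Derivation:
After WHERE (1 rows):
parts.id | parts.kind | parts.rank
5 | green | 5
After GROUP BY (1 rows):
parts.rank | max_id
5 | 5
After ORDER BY (1 rows):
parts.rank | max_id
5 | 5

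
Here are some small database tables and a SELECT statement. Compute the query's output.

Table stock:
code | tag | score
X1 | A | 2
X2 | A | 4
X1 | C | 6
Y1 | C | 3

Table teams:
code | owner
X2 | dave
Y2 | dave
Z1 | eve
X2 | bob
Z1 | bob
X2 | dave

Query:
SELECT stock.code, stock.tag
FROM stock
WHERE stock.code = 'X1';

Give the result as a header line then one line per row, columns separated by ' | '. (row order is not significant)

== RESULT ==
stock.code | stock.tag
X1 | A
X1 | C

Derivation:
After WHERE (2 rows):
stock.code | stock.tag | stock.score
X1 | A | 2
X1 | C | 6
After SELECT (2 rows):
stock.code | stock.tag
X1 | A
X1 | C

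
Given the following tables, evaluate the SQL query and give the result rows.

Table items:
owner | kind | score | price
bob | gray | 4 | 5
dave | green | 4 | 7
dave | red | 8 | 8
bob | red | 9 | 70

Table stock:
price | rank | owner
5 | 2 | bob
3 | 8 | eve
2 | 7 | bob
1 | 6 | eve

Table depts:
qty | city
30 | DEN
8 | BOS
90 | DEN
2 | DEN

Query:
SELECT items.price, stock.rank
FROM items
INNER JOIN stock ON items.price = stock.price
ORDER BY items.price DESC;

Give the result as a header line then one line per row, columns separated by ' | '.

== RESULT ==
items.price | stock.rank
5 | 2

Derivation:
After JOIN stock (1 rows):
items.owner | items.kind | items.score | items.price | stock.price | stock.rank | stock.owner
bob | gray | 4 | 5 | 5 | 2 | bob
After SELECT (1 rows):
items.price | stock.rank
5 | 2
After ORDER BY (1 rows):
items.price | stock.rank
5 | 2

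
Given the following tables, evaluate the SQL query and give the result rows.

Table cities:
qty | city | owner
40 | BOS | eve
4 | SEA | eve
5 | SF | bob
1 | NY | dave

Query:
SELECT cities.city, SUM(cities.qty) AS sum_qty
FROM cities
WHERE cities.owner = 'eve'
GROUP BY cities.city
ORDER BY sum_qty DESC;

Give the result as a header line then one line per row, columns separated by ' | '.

== RESULT ==
cities.city | sum_qty
BOS | 40
SEA | 4

Derivation:
After WHERE (2 rows):
cities.qty | cities.city | cities.owner
40 | BOS | eve
4 | SEA | eve
After GROUP BY (2 rows):
cities.city | sum_qty
BOS | 40
SEA | 4
After ORDER BY (2 rows):
cities.city | sum_qty
BOS | 40
SEA | 4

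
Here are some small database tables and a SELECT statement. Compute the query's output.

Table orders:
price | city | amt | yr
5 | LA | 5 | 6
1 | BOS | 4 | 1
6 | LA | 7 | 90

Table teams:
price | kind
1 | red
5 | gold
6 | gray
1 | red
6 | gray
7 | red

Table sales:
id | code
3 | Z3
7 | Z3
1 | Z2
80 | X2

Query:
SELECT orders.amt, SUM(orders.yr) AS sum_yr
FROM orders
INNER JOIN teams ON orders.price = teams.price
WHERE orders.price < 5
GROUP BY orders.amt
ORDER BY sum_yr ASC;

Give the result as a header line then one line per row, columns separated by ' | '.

== RESULT ==
orders.amt | sum_yr
4 | 2

Derivation:
After JOIN teams (5 rows):
orders.price | orders.city | orders.amt | orders.yr | teams.price | teams.kind
5 | LA | 5 | 6 | 5 | gold
1 | BOS | 4 | 1 | 1 | red
1 | BOS | 4 | 1 | 1 | red
6 | LA | 7 | 90 | 6 | gray
6 | LA | 7 | 90 | 6 | gray
After WHERE (2 rows):
orders.price | orders.city | orders.amt | orders.yr | teams.price | teams.kind
1 | BOS | 4 | 1 | 1 | red
1 | BOS | 4 | 1 | 1 | red
After GROUP BY (1 rows):
orders.amt | sum_yr
4 | 2
After ORDER BY (1 rows):
orders.amt | sum_yr
4 | 2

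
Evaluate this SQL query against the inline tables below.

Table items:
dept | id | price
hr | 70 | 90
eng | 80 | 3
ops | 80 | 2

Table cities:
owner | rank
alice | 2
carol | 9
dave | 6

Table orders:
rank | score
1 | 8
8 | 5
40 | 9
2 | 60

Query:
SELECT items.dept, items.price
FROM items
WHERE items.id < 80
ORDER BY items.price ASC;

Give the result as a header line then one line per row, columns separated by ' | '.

== RESULT ==
items.dept | items.price
hr | 90

Derivation:
After WHERE (1 rows):
items.dept | items.id | items.price
hr | 70 | 90
After SELECT (1 rows):
items.dept | items.price
hr | 90
After ORDER BY (1 rows):
items.dept | items.price
hr | 90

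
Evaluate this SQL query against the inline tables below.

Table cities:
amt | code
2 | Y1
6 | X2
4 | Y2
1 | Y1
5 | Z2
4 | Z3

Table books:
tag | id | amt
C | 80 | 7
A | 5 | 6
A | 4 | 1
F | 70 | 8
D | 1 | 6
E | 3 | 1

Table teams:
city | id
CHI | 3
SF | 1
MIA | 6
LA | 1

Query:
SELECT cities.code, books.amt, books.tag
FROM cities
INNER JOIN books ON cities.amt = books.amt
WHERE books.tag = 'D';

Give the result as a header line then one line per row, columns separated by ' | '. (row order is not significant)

After JOIN books (4 rows):
cities.amt | cities.code | books.tag | books.id | books.amt
6 | X2 | A | 5 | 6
6 | X2 | D | 1 | 6
1 | Y1 | A | 4 | 1
1 | Y1 | E | 3 | 1
After WHERE (1 rows):
cities.amt | cities.code | books.tag | books.id | books.amt
6 | X2 | D | 1 | 6
After SELECT (1 rows):
cities.code | books.amt | books.tag
X2 | 6 | D

== RESULT ==
cities.code | books.amt | books.tag
X2 | 6 | D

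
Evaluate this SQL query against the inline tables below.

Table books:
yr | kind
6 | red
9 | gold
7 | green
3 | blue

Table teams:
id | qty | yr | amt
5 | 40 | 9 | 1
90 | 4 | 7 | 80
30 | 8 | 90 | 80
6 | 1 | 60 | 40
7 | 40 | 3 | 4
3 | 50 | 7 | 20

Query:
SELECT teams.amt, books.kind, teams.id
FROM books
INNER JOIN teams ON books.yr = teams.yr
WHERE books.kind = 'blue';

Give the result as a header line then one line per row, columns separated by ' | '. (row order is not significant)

After JOIN teams (4 rows):
books.yr | books.kind | teams.id | teams.qty | teams.yr | teams.amt
9 | gold | 5 | 40 | 9 | 1
7 | green | 90 | 4 | 7 | 80
7 | green | 3 | 50 | 7 | 20
3 | blue | 7 | 40 | 3 | 4
After WHERE (1 rows):
books.yr | books.kind | teams.id | teams.qty | teams.yr | teams.amt
3 | blue | 7 | 40 | 3 | 4
After SELECT (1 rows):
teams.amt | books.kind | teams.id
4 | blue | 7

== RESULT ==
teams.amt | books.kind | teams.id
4 | blue | 7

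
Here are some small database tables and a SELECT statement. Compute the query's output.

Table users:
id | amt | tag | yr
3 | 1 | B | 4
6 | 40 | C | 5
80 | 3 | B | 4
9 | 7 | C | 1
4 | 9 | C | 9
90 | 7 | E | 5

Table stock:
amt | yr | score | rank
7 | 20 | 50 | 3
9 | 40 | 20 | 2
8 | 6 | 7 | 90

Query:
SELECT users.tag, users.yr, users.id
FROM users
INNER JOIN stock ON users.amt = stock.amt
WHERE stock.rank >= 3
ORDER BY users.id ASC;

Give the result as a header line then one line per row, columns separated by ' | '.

After JOIN stock (3 rows):
users.id | users.amt | users.tag | users.yr | stock.amt | stock.yr | stock.score | stock.rank
9 | 7 | C | 1 | 7 | 20 | 50 | 3
4 | 9 | C | 9 | 9 | 40 | 20 | 2
90 | 7 | E | 5 | 7 | 20 | 50 | 3
After WHERE (2 rows):
users.id | users.amt | users.tag | users.yr | stock.amt | stock.yr | stock.score | stock.rank
9 | 7 | C | 1 | 7 | 20 | 50 | 3
90 | 7 | E | 5 | 7 | 20 | 50 | 3
After SELECT (2 rows):
users.tag | users.yr | users.id
C | 1 | 9
E | 5 | 90
After ORDER BY (2 rows):
users.tag | users.yr | users.id
C | 1 | 9
E | 5 | 90

== RESULT ==
users.tag | users.yr | users.id
C | 1 | 9
E | 5 | 90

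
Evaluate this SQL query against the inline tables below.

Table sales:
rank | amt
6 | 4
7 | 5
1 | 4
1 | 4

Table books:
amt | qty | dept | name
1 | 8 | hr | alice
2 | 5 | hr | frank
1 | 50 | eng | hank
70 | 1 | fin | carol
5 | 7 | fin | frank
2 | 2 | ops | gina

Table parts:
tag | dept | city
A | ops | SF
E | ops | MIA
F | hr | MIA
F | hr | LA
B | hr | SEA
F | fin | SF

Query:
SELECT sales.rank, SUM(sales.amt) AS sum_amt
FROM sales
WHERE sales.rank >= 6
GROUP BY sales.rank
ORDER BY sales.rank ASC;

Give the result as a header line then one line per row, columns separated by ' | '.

== RESULT ==
sales.rank | sum_amt
6 | 4
7 | 5

Derivation:
After WHERE (2 rows):
sales.rank | sales.amt
6 | 4
7 | 5
After GROUP BY (2 rows):
sales.rank | sum_amt
6 | 4
7 | 5
After ORDER BY (2 rows):
sales.rank | sum_amt
6 | 4
7 | 5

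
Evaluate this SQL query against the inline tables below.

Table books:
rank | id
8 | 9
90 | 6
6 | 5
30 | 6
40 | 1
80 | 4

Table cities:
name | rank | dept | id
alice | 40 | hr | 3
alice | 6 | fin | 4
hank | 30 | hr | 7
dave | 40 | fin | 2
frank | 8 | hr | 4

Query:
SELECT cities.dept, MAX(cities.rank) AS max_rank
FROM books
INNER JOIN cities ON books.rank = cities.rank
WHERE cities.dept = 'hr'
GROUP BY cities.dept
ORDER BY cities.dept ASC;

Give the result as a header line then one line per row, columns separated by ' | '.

After JOIN cities (5 rows):
books.rank | books.id | cities.name | cities.rank | cities.dept | cities.id
8 | 9 | frank | 8 | hr | 4
6 | 5 | alice | 6 | fin | 4
30 | 6 | hank | 30 | hr | 7
40 | 1 | alice | 40 | hr | 3
40 | 1 | dave | 40 | fin | 2
After WHERE (3 rows):
books.rank | books.id | cities.name | cities.rank | cities.dept | cities.id
8 | 9 | frank | 8 | hr | 4
30 | 6 | hank | 30 | hr | 7
40 | 1 | alice | 40 | hr | 3
After GROUP BY (1 rows):
cities.dept | max_rank
hr | 40
After ORDER BY (1 rows):
cities.dept | max_rank
hr | 40

== RESULT ==
cities.dept | max_rank
hr | 40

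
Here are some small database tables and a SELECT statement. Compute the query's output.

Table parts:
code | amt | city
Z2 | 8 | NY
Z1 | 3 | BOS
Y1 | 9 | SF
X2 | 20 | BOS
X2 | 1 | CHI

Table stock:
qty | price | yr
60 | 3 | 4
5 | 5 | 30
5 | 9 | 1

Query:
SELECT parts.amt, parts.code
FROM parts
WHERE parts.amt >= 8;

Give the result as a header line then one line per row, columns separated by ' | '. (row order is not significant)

After WHERE (3 rows):
parts.code | parts.amt | parts.city
Z2 | 8 | NY
Y1 | 9 | SF
X2 | 20 | BOS
After SELECT (3 rows):
parts.amt | parts.code
8 | Z2
9 | Y1
20 | X2

== RESULT ==
parts.amt | parts.code
8 | Z2
9 | Y1
20 | X2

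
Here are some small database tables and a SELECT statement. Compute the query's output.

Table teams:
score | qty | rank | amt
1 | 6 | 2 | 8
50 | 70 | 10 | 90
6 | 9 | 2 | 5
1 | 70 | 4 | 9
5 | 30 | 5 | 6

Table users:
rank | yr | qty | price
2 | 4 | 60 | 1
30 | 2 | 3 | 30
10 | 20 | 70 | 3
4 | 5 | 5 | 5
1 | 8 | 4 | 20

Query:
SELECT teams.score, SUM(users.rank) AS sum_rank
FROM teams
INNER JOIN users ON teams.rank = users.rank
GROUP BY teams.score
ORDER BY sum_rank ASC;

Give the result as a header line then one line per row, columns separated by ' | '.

== RESULT ==
teams.score | sum_rank
6 | 2
1 | 6
50 | 10

Derivation:
After JOIN users (4 rows):
teams.score | teams.qty | teams.rank | teams.amt | users.rank | users.yr | users.qty | users.price
1 | 6 | 2 | 8 | 2 | 4 | 60 | 1
50 | 70 | 10 | 90 | 10 | 20 | 70 | 3
6 | 9 | 2 | 5 | 2 | 4 | 60 | 1
1 | 70 | 4 | 9 | 4 | 5 | 5 | 5
After GROUP BY (3 rows):
teams.score | sum_rank
1 | 6
50 | 10
6 | 2
After ORDER BY (3 rows):
teams.score | sum_rank
6 | 2
1 | 6
50 | 10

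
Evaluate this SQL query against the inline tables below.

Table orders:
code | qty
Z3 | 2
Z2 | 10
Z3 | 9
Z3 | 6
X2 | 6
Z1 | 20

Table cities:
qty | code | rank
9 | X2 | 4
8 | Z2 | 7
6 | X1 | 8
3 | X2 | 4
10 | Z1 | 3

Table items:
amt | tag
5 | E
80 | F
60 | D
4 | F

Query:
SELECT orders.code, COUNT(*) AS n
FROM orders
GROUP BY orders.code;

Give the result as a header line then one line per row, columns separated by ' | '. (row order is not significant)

After GROUP BY (4 rows):
orders.code | n
Z3 | 3
Z2 | 1
X2 | 1
Z1 | 1

== RESULT ==
orders.code | n
Z3 | 3
Z2 | 1
X2 | 1
Z1 | 1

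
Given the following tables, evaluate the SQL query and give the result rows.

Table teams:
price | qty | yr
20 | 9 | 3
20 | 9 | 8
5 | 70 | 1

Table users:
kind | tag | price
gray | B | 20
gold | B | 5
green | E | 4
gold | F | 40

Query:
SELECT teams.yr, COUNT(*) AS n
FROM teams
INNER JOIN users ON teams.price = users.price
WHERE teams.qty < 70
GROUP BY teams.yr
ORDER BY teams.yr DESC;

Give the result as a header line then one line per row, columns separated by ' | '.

== RESULT ==
teams.yr | n
8 | 1
3 | 1

Derivation:
After JOIN users (3 rows):
teams.price | teams.qty | teams.yr | users.kind | users.tag | users.price
20 | 9 | 3 | gray | B | 20
20 | 9 | 8 | gray | B | 20
5 | 70 | 1 | gold | B | 5
After WHERE (2 rows):
teams.price | teams.qty | teams.yr | users.kind | users.tag | users.price
20 | 9 | 3 | gray | B | 20
20 | 9 | 8 | gray | B | 20
After GROUP BY (2 rows):
teams.yr | n
3 | 1
8 | 1
After ORDER BY (2 rows):
teams.yr | n
8 | 1
3 | 1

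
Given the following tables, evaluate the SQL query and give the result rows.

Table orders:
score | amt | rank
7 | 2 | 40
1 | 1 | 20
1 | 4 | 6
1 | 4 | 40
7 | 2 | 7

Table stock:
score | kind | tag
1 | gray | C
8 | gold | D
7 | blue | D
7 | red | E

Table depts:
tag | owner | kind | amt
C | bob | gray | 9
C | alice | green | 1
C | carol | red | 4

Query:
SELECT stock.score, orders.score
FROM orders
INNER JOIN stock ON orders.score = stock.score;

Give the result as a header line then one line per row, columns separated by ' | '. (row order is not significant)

== RESULT ==
stock.score | orders.score
7 | 7
7 | 7
1 | 1
1 | 1
1 | 1
7 | 7
7 | 7

Derivation:
After JOIN stock (7 rows):
orders.score | orders.amt | orders.rank | stock.score | stock.kind | stock.tag
7 | 2 | 40 | 7 | blue | D
7 | 2 | 40 | 7 | red | E
1 | 1 | 20 | 1 | gray | C
1 | 4 | 6 | 1 | gray | C
1 | 4 | 40 | 1 | gray | C
7 | 2 | 7 | 7 | blue | D
7 | 2 | 7 | 7 | red | E
After SELECT (7 rows):
stock.score | orders.score
7 | 7
7 | 7
1 | 1
1 | 1
1 | 1
7 | 7
7 | 7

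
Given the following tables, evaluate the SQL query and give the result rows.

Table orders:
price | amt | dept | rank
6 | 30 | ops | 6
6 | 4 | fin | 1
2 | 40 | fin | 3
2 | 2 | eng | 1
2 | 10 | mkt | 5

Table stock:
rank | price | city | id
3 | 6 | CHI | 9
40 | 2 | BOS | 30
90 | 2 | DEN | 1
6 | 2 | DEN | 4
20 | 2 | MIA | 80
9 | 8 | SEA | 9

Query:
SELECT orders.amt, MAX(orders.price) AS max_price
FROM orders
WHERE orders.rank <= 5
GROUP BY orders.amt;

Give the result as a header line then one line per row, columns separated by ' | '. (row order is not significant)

After WHERE (4 rows):
orders.price | orders.amt | orders.dept | orders.rank
6 | 4 | fin | 1
2 | 40 | fin | 3
2 | 2 | eng | 1
2 | 10 | mkt | 5
After GROUP BY (4 rows):
orders.amt | max_price
4 | 6
40 | 2
2 | 2
10 | 2

== RESULT ==
orders.amt | max_price
4 | 6
40 | 2
2 | 2
10 | 2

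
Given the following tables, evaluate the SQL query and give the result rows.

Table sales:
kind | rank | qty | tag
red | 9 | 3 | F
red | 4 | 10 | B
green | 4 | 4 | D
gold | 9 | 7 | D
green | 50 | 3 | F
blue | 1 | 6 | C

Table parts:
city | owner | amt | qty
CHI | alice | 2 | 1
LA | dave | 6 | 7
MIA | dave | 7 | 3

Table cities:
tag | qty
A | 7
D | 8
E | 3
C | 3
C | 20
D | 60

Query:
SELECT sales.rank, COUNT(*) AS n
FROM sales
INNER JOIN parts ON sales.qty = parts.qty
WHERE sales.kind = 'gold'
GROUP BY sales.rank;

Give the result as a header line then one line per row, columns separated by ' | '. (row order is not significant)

== RESULT ==
sales.rank | n
9 | 1

Derivation:
After JOIN parts (3 rows):
sales.kind | sales.rank | sales.qty | sales.tag | parts.city | parts.owner | parts.amt | parts.qty
red | 9 | 3 | F | MIA | dave | 7 | 3
gold | 9 | 7 | D | LA | dave | 6 | 7
green | 50 | 3 | F | MIA | dave | 7 | 3
After WHERE (1 rows):
sales.kind | sales.rank | sales.qty | sales.tag | parts.city | parts.owner | parts.amt | parts.qty
gold | 9 | 7 | D | LA | dave | 6 | 7
After GROUP BY (1 rows):
sales.rank | n
9 | 1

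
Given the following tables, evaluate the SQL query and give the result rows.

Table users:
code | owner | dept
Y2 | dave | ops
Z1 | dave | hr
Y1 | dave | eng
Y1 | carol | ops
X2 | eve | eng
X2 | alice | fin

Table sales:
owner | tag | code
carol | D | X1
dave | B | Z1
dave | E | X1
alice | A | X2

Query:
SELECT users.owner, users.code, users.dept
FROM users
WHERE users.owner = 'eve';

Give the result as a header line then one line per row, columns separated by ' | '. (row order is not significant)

After WHERE (1 rows):
users.code | users.owner | users.dept
X2 | eve | eng
After SELECT (1 rows):
users.owner | users.code | users.dept
eve | X2 | eng

== RESULT ==
users.owner | users.code | users.dept
eve | X2 | eng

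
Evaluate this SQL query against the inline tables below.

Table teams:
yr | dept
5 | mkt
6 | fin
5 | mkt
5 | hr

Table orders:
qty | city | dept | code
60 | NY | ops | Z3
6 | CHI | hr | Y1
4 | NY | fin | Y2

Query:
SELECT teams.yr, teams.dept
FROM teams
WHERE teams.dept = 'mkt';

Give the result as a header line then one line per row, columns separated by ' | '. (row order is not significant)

After WHERE (2 rows):
teams.yr | teams.dept
5 | mkt
5 | mkt
After SELECT (2 rows):
teams.yr | teams.dept
5 | mkt
5 | mkt

== RESULT ==
teams.yr | teams.dept
5 | mkt
5 | mkt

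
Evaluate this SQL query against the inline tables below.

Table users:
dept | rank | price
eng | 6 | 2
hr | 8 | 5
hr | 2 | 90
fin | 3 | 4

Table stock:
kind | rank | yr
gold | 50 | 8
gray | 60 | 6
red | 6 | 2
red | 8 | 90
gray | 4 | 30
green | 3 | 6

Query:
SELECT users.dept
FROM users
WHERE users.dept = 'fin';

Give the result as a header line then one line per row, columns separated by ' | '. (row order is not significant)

After WHERE (1 rows):
users.dept | users.rank | users.price
fin | 3 | 4
After SELECT (1 rows):
users.dept
fin

== RESULT ==
users.dept
fin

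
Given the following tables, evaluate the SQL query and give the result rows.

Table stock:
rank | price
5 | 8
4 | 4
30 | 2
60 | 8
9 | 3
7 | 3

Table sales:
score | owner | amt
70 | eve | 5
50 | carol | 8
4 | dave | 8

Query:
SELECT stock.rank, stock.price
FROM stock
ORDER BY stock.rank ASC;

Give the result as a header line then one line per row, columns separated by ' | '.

After SELECT (6 rows):
stock.rank | stock.price
5 | 8
4 | 4
30 | 2
60 | 8
9 | 3
7 | 3
After ORDER BY (6 rows):
stock.rank | stock.price
4 | 4
5 | 8
7 | 3
9 | 3
30 | 2
60 | 8

== RESULT ==
stock.rank | stock.price
4 | 4
5 | 8
7 | 3
9 | 3
30 | 2
60 | 8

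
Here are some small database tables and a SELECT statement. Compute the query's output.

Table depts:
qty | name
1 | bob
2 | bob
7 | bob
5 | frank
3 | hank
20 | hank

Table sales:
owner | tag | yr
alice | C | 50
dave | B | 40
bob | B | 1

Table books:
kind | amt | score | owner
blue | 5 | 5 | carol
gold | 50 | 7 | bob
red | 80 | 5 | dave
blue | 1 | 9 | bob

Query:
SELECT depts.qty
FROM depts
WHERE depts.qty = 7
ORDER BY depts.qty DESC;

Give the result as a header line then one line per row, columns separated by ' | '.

After WHERE (1 rows):
depts.qty | depts.name
7 | bob
After SELECT (1 rows):
depts.qty
7
After ORDER BY (1 rows):
depts.qty
7

== RESULT ==
depts.qty
7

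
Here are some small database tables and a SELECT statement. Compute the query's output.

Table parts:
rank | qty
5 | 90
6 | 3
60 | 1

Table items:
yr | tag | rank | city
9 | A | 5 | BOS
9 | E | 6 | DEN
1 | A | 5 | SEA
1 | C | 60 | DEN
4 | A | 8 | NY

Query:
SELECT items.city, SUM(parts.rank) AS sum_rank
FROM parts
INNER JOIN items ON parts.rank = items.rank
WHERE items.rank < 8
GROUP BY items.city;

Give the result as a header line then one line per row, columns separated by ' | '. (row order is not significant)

After JOIN items (4 rows):
parts.rank | parts.qty | items.yr | items.tag | items.rank | items.city
5 | 90 | 9 | A | 5 | BOS
5 | 90 | 1 | A | 5 | SEA
6 | 3 | 9 | E | 6 | DEN
60 | 1 | 1 | C | 60 | DEN
After WHERE (3 rows):
parts.rank | parts.qty | items.yr | items.tag | items.rank | items.city
5 | 90 | 9 | A | 5 | BOS
5 | 90 | 1 | A | 5 | SEA
6 | 3 | 9 | E | 6 | DEN
After GROUP BY (3 rows):
items.city | sum_rank
BOS | 5
SEA | 5
DEN | 6

== RESULT ==
items.city | sum_rank
BOS | 5
SEA | 5
DEN | 6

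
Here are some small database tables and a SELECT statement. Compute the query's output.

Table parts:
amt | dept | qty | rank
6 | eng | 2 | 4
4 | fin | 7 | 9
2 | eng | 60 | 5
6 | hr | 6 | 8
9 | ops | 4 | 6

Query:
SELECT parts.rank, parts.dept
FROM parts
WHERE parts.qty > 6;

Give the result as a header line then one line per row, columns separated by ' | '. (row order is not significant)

== RESULT ==
parts.rank | parts.dept
9 | fin
5 | eng

Derivation:
After WHERE (2 rows):
parts.amt | parts.dept | parts.qty | parts.rank
4 | fin | 7 | 9
2 | eng | 60 | 5
After SELECT (2 rows):
parts.rank | parts.dept
9 | fin
5 | eng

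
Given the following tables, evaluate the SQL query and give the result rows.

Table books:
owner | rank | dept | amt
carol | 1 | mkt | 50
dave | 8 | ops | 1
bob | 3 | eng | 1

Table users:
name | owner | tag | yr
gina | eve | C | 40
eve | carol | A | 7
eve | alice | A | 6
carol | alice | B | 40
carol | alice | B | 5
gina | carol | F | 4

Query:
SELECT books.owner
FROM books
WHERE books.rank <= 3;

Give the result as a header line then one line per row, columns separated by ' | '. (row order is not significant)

== RESULT ==
books.owner
carol
bob

Derivation:
After WHERE (2 rows):
books.owner | books.rank | books.dept | books.amt
carol | 1 | mkt | 50
bob | 3 | eng | 1
After SELECT (2 rows):
books.owner
carol
bob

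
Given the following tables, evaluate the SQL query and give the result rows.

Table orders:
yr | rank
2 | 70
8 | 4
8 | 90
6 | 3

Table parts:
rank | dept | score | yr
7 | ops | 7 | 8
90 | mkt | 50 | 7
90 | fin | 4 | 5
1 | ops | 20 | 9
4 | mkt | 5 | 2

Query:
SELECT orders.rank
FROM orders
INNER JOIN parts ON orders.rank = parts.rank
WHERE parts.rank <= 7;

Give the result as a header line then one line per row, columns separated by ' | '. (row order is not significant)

After JOIN parts (3 rows):
orders.yr | orders.rank | parts.rank | parts.dept | parts.score | parts.yr
8 | 4 | 4 | mkt | 5 | 2
8 | 90 | 90 | mkt | 50 | 7
8 | 90 | 90 | fin | 4 | 5
After WHERE (1 rows):
orders.yr | orders.rank | parts.rank | parts.dept | parts.score | parts.yr
8 | 4 | 4 | mkt | 5 | 2
After SELECT (1 rows):
orders.rank
4

== RESULT ==
orders.rank
4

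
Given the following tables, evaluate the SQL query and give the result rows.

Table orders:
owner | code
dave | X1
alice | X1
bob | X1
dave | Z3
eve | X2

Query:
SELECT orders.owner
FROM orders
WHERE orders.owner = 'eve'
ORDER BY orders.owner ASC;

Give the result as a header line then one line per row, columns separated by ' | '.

After WHERE (1 rows):
orders.owner | orders.code
eve | X2
After SELECT (1 rows):
orders.owner
eve
After ORDER BY (1 rows):
orders.owner
eve

== RESULT ==
orders.owner
eve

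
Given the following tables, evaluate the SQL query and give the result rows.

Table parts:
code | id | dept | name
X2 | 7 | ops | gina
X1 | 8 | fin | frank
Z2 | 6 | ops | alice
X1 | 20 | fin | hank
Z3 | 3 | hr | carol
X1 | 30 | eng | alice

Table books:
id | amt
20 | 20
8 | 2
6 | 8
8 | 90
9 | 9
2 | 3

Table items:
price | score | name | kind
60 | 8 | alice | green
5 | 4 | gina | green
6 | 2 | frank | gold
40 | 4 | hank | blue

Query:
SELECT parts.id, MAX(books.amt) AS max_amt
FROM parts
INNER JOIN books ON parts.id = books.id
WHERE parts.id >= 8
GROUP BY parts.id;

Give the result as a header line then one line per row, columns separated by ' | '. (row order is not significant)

After JOIN books (4 rows):
parts.code | parts.id | parts.dept | parts.name | books.id | books.amt
X1 | 8 | fin | frank | 8 | 2
X1 | 8 | fin | frank | 8 | 90
Z2 | 6 | ops | alice | 6 | 8
X1 | 20 | fin | hank | 20 | 20
After WHERE (3 rows):
parts.code | parts.id | parts.dept | parts.name | books.id | books.amt
X1 | 8 | fin | frank | 8 | 2
X1 | 8 | fin | frank | 8 | 90
X1 | 20 | fin | hank | 20 | 20
After GROUP BY (2 rows):
parts.id | max_amt
8 | 90
20 | 20

== RESULT ==
parts.id | max_amt
8 | 90
20 | 20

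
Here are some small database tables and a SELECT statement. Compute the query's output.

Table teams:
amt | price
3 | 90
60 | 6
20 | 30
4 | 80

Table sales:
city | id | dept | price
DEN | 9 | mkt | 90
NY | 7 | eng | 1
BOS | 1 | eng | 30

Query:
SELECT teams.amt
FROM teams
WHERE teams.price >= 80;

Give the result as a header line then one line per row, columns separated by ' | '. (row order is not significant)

After WHERE (2 rows):
teams.amt | teams.price
3 | 90
4 | 80
After SELECT (2 rows):
teams.amt
3
4

== RESULT ==
teams.amt
3
4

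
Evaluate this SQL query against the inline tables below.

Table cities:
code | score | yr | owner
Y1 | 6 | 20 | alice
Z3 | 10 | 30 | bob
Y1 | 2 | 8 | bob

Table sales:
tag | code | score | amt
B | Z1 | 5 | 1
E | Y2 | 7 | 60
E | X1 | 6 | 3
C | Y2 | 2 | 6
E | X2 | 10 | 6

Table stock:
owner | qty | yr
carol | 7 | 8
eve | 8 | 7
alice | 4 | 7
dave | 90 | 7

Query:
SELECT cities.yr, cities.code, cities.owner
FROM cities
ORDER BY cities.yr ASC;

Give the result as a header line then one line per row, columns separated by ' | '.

After SELECT (3 rows):
cities.yr | cities.code | cities.owner
20 | Y1 | alice
30 | Z3 | bob
8 | Y1 | bob
After ORDER BY (3 rows):
cities.yr | cities.code | cities.owner
8 | Y1 | bob
20 | Y1 | alice
30 | Z3 | bob

== RESULT ==
cities.yr | cities.code | cities.owner
8 | Y1 | bob
20 | Y1 | alice
30 | Z3 | bob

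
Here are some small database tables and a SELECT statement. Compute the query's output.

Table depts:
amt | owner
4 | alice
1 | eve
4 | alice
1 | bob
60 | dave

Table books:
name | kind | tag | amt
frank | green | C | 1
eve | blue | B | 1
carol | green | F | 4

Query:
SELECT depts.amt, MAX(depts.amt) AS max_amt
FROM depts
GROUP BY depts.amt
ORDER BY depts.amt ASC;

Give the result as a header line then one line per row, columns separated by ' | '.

After GROUP BY (3 rows):
depts.amt | max_amt
4 | 4
1 | 1
60 | 60
After ORDER BY (3 rows):
depts.amt | max_amt
1 | 1
4 | 4
60 | 60

== RESULT ==
depts.amt | max_amt
1 | 1
4 | 4
60 | 60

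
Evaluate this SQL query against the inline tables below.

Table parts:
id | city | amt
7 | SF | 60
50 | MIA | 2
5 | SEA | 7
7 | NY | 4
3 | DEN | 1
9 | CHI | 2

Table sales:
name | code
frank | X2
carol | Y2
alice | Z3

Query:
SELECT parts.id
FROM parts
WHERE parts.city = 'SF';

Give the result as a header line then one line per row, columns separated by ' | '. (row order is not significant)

After WHERE (1 rows):
parts.id | parts.city | parts.amt
7 | SF | 60
After SELECT (1 rows):
parts.id
7

== RESULT ==
parts.id
7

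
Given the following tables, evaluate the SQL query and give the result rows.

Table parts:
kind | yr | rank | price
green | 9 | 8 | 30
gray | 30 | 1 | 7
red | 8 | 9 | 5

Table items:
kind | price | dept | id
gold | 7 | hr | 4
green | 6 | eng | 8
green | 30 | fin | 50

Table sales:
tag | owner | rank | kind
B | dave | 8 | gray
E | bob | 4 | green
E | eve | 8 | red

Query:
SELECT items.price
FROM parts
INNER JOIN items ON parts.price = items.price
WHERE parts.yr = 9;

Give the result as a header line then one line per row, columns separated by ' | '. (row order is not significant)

After JOIN items (2 rows):
parts.kind | parts.yr | parts.rank | parts.price | items.kind | items.price | items.dept | items.id
green | 9 | 8 | 30 | green | 30 | fin | 50
gray | 30 | 1 | 7 | gold | 7 | hr | 4
After WHERE (1 rows):
parts.kind | parts.yr | parts.rank | parts.price | items.kind | items.price | items.dept | items.id
green | 9 | 8 | 30 | green | 30 | fin | 50
After SELECT (1 rows):
items.price
30

== RESULT ==
items.price
30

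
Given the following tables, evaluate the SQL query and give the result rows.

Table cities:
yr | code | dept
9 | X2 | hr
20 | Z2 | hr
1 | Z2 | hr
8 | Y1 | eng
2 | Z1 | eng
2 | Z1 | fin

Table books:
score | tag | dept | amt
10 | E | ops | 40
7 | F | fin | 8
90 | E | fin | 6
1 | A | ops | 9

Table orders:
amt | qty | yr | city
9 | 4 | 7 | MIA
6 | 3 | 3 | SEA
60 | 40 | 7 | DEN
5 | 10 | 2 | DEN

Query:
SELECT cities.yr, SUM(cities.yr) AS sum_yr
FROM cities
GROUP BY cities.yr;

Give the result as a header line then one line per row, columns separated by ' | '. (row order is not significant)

== RESULT ==
cities.yr | sum_yr
9 | 9
20 | 20
1 | 1
8 | 8
2 | 4

Derivation:
After GROUP BY (5 rows):
cities.yr | sum_yr
9 | 9
20 | 20
1 | 1
8 | 8
2 | 4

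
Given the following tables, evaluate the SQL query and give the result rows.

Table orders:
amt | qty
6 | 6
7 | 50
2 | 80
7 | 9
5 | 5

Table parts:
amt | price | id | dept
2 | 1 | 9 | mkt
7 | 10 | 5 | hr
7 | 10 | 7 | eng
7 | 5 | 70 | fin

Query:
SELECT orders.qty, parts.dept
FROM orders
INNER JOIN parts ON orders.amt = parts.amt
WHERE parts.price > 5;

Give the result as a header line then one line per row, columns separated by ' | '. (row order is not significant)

== RESULT ==
orders.qty | parts.dept
50 | hr
50 | eng
9 | hr
9 | eng

Derivation:
After JOIN parts (7 rows):
orders.amt | orders.qty | parts.amt | parts.price | parts.id | parts.dept
7 | 50 | 7 | 10 | 5 | hr
7 | 50 | 7 | 10 | 7 | eng
7 | 50 | 7 | 5 | 70 | fin
2 | 80 | 2 | 1 | 9 | mkt
7 | 9 | 7 | 10 | 5 | hr
7 | 9 | 7 | 10 | 7 | eng
7 | 9 | 7 | 5 | 70 | fin
After WHERE (4 rows):
orders.amt | orders.qty | parts.amt | parts.price | parts.id | parts.dept
7 | 50 | 7 | 10 | 5 | hr
7 | 50 | 7 | 10 | 7 | eng
7 | 9 | 7 | 10 | 5 | hr
7 | 9 | 7 | 10 | 7 | eng
After SELECT (4 rows):
orders.qty | parts.dept
50 | hr
50 | eng
9 | hr
9 | eng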